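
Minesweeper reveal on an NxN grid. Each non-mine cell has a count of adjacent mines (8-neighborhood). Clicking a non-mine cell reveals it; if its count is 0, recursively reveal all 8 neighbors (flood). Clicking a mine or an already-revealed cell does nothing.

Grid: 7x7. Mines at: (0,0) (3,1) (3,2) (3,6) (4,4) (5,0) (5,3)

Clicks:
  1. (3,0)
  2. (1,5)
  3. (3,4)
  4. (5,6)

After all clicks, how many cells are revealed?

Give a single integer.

Click 1 (3,0) count=1: revealed 1 new [(3,0)] -> total=1
Click 2 (1,5) count=0: revealed 21 new [(0,1) (0,2) (0,3) (0,4) (0,5) (0,6) (1,1) (1,2) (1,3) (1,4) (1,5) (1,6) (2,1) (2,2) (2,3) (2,4) (2,5) (2,6) (3,3) (3,4) (3,5)] -> total=22
Click 3 (3,4) count=1: revealed 0 new [(none)] -> total=22
Click 4 (5,6) count=0: revealed 8 new [(4,5) (4,6) (5,4) (5,5) (5,6) (6,4) (6,5) (6,6)] -> total=30

Answer: 30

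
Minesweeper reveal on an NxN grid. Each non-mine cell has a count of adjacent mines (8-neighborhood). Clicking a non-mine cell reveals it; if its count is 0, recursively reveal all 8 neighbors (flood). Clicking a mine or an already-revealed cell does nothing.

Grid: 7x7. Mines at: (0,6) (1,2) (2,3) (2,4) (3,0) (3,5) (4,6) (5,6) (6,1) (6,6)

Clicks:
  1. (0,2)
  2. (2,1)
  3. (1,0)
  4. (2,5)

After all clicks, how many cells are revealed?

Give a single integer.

Answer: 8

Derivation:
Click 1 (0,2) count=1: revealed 1 new [(0,2)] -> total=1
Click 2 (2,1) count=2: revealed 1 new [(2,1)] -> total=2
Click 3 (1,0) count=0: revealed 5 new [(0,0) (0,1) (1,0) (1,1) (2,0)] -> total=7
Click 4 (2,5) count=2: revealed 1 new [(2,5)] -> total=8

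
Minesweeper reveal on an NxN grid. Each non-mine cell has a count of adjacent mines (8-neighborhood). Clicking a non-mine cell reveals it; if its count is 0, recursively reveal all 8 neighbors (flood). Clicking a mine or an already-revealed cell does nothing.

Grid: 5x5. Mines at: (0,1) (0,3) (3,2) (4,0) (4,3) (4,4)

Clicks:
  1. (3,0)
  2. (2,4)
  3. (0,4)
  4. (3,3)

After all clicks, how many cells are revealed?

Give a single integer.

Answer: 8

Derivation:
Click 1 (3,0) count=1: revealed 1 new [(3,0)] -> total=1
Click 2 (2,4) count=0: revealed 6 new [(1,3) (1,4) (2,3) (2,4) (3,3) (3,4)] -> total=7
Click 3 (0,4) count=1: revealed 1 new [(0,4)] -> total=8
Click 4 (3,3) count=3: revealed 0 new [(none)] -> total=8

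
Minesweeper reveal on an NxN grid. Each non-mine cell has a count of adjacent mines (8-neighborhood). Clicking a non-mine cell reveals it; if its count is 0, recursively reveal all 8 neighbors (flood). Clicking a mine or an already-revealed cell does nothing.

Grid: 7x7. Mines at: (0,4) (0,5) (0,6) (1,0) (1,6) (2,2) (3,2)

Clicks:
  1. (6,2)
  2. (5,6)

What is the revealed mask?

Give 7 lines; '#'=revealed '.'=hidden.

Answer: .......
...###.
##.####
##.####
#######
#######
#######

Derivation:
Click 1 (6,2) count=0: revealed 36 new [(1,3) (1,4) (1,5) (2,0) (2,1) (2,3) (2,4) (2,5) (2,6) (3,0) (3,1) (3,3) (3,4) (3,5) (3,6) (4,0) (4,1) (4,2) (4,3) (4,4) (4,5) (4,6) (5,0) (5,1) (5,2) (5,3) (5,4) (5,5) (5,6) (6,0) (6,1) (6,2) (6,3) (6,4) (6,5) (6,6)] -> total=36
Click 2 (5,6) count=0: revealed 0 new [(none)] -> total=36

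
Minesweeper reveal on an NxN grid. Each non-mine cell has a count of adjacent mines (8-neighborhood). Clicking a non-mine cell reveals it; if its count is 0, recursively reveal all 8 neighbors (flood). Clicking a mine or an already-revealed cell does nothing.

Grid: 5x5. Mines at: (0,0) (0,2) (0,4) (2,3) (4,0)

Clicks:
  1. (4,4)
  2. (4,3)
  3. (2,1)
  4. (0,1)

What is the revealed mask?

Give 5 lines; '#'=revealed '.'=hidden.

Click 1 (4,4) count=0: revealed 8 new [(3,1) (3,2) (3,3) (3,4) (4,1) (4,2) (4,3) (4,4)] -> total=8
Click 2 (4,3) count=0: revealed 0 new [(none)] -> total=8
Click 3 (2,1) count=0: revealed 7 new [(1,0) (1,1) (1,2) (2,0) (2,1) (2,2) (3,0)] -> total=15
Click 4 (0,1) count=2: revealed 1 new [(0,1)] -> total=16

Answer: .#...
###..
###..
#####
.####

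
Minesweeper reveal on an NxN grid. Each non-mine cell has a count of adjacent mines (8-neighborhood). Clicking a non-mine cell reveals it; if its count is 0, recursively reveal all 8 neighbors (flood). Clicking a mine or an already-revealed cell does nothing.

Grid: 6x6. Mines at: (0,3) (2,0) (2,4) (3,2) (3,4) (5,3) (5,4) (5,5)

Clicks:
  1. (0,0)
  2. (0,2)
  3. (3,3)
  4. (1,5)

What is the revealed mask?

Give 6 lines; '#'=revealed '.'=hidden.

Click 1 (0,0) count=0: revealed 6 new [(0,0) (0,1) (0,2) (1,0) (1,1) (1,2)] -> total=6
Click 2 (0,2) count=1: revealed 0 new [(none)] -> total=6
Click 3 (3,3) count=3: revealed 1 new [(3,3)] -> total=7
Click 4 (1,5) count=1: revealed 1 new [(1,5)] -> total=8

Answer: ###...
###..#
......
...#..
......
......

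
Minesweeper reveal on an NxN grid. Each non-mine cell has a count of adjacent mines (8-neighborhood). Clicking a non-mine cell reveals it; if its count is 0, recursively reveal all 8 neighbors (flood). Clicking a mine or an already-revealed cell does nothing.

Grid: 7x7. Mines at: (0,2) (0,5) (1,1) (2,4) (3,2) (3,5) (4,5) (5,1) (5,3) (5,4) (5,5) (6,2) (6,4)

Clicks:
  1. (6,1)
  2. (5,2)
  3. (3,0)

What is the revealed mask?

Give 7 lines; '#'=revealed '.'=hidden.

Answer: .......
.......
##.....
##.....
##.....
..#....
.#.....

Derivation:
Click 1 (6,1) count=2: revealed 1 new [(6,1)] -> total=1
Click 2 (5,2) count=3: revealed 1 new [(5,2)] -> total=2
Click 3 (3,0) count=0: revealed 6 new [(2,0) (2,1) (3,0) (3,1) (4,0) (4,1)] -> total=8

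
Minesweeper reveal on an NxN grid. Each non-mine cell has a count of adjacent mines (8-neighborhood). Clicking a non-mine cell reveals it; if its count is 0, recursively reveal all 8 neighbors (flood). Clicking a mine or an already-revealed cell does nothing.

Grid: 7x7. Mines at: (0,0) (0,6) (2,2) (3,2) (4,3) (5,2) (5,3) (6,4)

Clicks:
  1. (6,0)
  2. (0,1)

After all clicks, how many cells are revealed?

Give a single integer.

Answer: 13

Derivation:
Click 1 (6,0) count=0: revealed 12 new [(1,0) (1,1) (2,0) (2,1) (3,0) (3,1) (4,0) (4,1) (5,0) (5,1) (6,0) (6,1)] -> total=12
Click 2 (0,1) count=1: revealed 1 new [(0,1)] -> total=13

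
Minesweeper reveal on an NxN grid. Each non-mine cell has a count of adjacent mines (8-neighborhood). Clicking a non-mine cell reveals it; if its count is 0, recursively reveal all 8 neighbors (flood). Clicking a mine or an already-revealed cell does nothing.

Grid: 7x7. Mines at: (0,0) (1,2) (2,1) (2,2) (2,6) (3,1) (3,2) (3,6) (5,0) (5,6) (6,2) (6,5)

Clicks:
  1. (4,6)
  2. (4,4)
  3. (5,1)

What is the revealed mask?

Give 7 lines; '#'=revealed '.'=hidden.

Answer: ...####
...####
...###.
...###.
...####
.#.###.
.......

Derivation:
Click 1 (4,6) count=2: revealed 1 new [(4,6)] -> total=1
Click 2 (4,4) count=0: revealed 20 new [(0,3) (0,4) (0,5) (0,6) (1,3) (1,4) (1,5) (1,6) (2,3) (2,4) (2,5) (3,3) (3,4) (3,5) (4,3) (4,4) (4,5) (5,3) (5,4) (5,5)] -> total=21
Click 3 (5,1) count=2: revealed 1 new [(5,1)] -> total=22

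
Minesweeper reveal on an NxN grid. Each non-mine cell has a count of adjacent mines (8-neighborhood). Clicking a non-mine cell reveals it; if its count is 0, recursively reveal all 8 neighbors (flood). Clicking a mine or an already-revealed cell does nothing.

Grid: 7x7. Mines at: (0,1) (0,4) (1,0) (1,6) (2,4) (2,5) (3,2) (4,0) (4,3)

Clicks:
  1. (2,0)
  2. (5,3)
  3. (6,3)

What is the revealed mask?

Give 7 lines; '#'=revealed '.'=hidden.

Click 1 (2,0) count=1: revealed 1 new [(2,0)] -> total=1
Click 2 (5,3) count=1: revealed 1 new [(5,3)] -> total=2
Click 3 (6,3) count=0: revealed 19 new [(3,4) (3,5) (3,6) (4,4) (4,5) (4,6) (5,0) (5,1) (5,2) (5,4) (5,5) (5,6) (6,0) (6,1) (6,2) (6,3) (6,4) (6,5) (6,6)] -> total=21

Answer: .......
.......
#......
....###
....###
#######
#######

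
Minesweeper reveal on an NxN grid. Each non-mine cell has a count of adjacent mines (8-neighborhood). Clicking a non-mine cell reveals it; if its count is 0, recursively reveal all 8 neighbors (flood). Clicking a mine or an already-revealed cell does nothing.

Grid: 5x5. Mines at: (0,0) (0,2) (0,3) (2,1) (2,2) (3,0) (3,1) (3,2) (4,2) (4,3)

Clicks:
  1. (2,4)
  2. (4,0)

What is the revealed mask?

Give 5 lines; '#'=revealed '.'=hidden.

Click 1 (2,4) count=0: revealed 6 new [(1,3) (1,4) (2,3) (2,4) (3,3) (3,4)] -> total=6
Click 2 (4,0) count=2: revealed 1 new [(4,0)] -> total=7

Answer: .....
...##
...##
...##
#....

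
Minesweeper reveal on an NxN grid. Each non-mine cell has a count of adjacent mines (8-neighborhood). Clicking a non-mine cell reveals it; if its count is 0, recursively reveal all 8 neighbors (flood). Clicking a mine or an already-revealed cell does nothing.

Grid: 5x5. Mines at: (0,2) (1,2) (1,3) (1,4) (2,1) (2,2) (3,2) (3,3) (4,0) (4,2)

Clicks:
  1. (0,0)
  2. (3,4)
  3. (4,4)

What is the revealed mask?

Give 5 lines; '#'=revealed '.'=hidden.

Answer: ##...
##...
.....
....#
....#

Derivation:
Click 1 (0,0) count=0: revealed 4 new [(0,0) (0,1) (1,0) (1,1)] -> total=4
Click 2 (3,4) count=1: revealed 1 new [(3,4)] -> total=5
Click 3 (4,4) count=1: revealed 1 new [(4,4)] -> total=6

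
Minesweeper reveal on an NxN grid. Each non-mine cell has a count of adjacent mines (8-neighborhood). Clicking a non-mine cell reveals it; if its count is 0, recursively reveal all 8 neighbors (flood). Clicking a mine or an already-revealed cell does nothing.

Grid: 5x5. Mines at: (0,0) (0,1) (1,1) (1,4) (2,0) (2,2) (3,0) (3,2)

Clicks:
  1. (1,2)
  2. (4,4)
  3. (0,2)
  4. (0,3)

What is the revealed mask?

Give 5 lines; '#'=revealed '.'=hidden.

Answer: ..##.
..#..
...##
...##
...##

Derivation:
Click 1 (1,2) count=3: revealed 1 new [(1,2)] -> total=1
Click 2 (4,4) count=0: revealed 6 new [(2,3) (2,4) (3,3) (3,4) (4,3) (4,4)] -> total=7
Click 3 (0,2) count=2: revealed 1 new [(0,2)] -> total=8
Click 4 (0,3) count=1: revealed 1 new [(0,3)] -> total=9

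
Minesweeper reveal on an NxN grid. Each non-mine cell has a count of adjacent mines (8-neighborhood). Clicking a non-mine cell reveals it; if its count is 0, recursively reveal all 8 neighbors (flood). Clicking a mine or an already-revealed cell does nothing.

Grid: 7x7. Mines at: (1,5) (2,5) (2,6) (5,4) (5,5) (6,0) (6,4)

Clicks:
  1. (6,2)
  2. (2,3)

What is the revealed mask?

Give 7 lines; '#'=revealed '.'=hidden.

Answer: #####..
#####..
#####..
#####..
#####..
####...
.###...

Derivation:
Click 1 (6,2) count=0: revealed 32 new [(0,0) (0,1) (0,2) (0,3) (0,4) (1,0) (1,1) (1,2) (1,3) (1,4) (2,0) (2,1) (2,2) (2,3) (2,4) (3,0) (3,1) (3,2) (3,3) (3,4) (4,0) (4,1) (4,2) (4,3) (4,4) (5,0) (5,1) (5,2) (5,3) (6,1) (6,2) (6,3)] -> total=32
Click 2 (2,3) count=0: revealed 0 new [(none)] -> total=32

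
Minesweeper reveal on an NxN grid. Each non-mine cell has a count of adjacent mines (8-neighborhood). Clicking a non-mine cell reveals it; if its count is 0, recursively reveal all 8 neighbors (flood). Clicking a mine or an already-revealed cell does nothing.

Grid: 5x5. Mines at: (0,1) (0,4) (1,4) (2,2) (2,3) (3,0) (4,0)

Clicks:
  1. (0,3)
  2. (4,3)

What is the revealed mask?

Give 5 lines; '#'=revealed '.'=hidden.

Click 1 (0,3) count=2: revealed 1 new [(0,3)] -> total=1
Click 2 (4,3) count=0: revealed 8 new [(3,1) (3,2) (3,3) (3,4) (4,1) (4,2) (4,3) (4,4)] -> total=9

Answer: ...#.
.....
.....
.####
.####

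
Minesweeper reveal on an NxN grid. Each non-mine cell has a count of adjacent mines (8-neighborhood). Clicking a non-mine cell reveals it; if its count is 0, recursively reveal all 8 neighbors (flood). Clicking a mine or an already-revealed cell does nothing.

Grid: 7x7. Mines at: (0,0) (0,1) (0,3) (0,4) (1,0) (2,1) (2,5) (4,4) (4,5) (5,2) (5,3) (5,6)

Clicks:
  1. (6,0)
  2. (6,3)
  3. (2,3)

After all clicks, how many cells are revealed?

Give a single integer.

Answer: 18

Derivation:
Click 1 (6,0) count=0: revealed 8 new [(3,0) (3,1) (4,0) (4,1) (5,0) (5,1) (6,0) (6,1)] -> total=8
Click 2 (6,3) count=2: revealed 1 new [(6,3)] -> total=9
Click 3 (2,3) count=0: revealed 9 new [(1,2) (1,3) (1,4) (2,2) (2,3) (2,4) (3,2) (3,3) (3,4)] -> total=18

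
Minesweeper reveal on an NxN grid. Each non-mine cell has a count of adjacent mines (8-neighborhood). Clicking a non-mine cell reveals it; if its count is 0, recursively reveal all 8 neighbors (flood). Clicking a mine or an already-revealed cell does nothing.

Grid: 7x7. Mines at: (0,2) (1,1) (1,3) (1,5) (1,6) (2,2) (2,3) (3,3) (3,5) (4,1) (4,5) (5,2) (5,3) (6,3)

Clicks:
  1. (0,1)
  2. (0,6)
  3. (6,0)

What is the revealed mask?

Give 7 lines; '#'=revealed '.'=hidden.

Answer: .#....#
.......
.......
.......
.......
##.....
##.....

Derivation:
Click 1 (0,1) count=2: revealed 1 new [(0,1)] -> total=1
Click 2 (0,6) count=2: revealed 1 new [(0,6)] -> total=2
Click 3 (6,0) count=0: revealed 4 new [(5,0) (5,1) (6,0) (6,1)] -> total=6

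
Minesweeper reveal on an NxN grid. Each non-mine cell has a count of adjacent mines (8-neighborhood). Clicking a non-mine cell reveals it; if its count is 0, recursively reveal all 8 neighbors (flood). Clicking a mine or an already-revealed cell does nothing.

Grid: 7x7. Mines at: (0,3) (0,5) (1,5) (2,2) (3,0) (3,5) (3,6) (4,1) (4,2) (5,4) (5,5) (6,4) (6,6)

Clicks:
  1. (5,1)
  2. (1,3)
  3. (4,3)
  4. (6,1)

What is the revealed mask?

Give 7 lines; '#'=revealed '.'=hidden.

Answer: .......
...#...
.......
.......
...#...
####...
####...

Derivation:
Click 1 (5,1) count=2: revealed 1 new [(5,1)] -> total=1
Click 2 (1,3) count=2: revealed 1 new [(1,3)] -> total=2
Click 3 (4,3) count=2: revealed 1 new [(4,3)] -> total=3
Click 4 (6,1) count=0: revealed 7 new [(5,0) (5,2) (5,3) (6,0) (6,1) (6,2) (6,3)] -> total=10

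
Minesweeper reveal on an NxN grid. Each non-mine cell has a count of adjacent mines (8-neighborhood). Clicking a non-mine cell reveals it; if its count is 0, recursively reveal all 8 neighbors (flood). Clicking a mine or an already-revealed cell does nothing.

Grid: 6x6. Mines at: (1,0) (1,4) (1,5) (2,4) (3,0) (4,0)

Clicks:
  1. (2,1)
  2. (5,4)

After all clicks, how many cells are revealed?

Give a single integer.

Answer: 24

Derivation:
Click 1 (2,1) count=2: revealed 1 new [(2,1)] -> total=1
Click 2 (5,4) count=0: revealed 23 new [(0,1) (0,2) (0,3) (1,1) (1,2) (1,3) (2,2) (2,3) (3,1) (3,2) (3,3) (3,4) (3,5) (4,1) (4,2) (4,3) (4,4) (4,5) (5,1) (5,2) (5,3) (5,4) (5,5)] -> total=24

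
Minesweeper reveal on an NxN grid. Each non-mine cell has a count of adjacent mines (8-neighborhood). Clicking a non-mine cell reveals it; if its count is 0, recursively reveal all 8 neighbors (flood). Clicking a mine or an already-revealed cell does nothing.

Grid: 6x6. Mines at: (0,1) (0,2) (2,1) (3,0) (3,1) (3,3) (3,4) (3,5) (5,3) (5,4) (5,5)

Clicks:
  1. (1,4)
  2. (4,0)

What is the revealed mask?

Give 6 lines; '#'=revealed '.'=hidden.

Click 1 (1,4) count=0: revealed 9 new [(0,3) (0,4) (0,5) (1,3) (1,4) (1,5) (2,3) (2,4) (2,5)] -> total=9
Click 2 (4,0) count=2: revealed 1 new [(4,0)] -> total=10

Answer: ...###
...###
...###
......
#.....
......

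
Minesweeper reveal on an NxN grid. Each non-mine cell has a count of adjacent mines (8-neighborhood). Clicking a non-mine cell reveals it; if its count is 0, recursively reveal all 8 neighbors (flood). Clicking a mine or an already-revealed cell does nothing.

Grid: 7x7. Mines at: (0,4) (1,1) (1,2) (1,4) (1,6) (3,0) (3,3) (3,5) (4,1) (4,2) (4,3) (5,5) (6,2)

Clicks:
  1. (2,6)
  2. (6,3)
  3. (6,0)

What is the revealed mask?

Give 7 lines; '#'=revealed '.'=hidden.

Click 1 (2,6) count=2: revealed 1 new [(2,6)] -> total=1
Click 2 (6,3) count=1: revealed 1 new [(6,3)] -> total=2
Click 3 (6,0) count=0: revealed 4 new [(5,0) (5,1) (6,0) (6,1)] -> total=6

Answer: .......
.......
......#
.......
.......
##.....
##.#...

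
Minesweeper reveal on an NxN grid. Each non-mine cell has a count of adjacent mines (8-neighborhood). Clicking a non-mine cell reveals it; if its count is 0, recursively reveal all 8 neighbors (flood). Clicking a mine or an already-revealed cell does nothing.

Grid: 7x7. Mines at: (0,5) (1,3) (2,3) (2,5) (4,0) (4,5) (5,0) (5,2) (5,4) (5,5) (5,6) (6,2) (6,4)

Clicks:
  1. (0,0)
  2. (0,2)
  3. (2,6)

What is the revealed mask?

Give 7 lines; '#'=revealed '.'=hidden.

Answer: ###....
###....
###...#
###....
.......
.......
.......

Derivation:
Click 1 (0,0) count=0: revealed 12 new [(0,0) (0,1) (0,2) (1,0) (1,1) (1,2) (2,0) (2,1) (2,2) (3,0) (3,1) (3,2)] -> total=12
Click 2 (0,2) count=1: revealed 0 new [(none)] -> total=12
Click 3 (2,6) count=1: revealed 1 new [(2,6)] -> total=13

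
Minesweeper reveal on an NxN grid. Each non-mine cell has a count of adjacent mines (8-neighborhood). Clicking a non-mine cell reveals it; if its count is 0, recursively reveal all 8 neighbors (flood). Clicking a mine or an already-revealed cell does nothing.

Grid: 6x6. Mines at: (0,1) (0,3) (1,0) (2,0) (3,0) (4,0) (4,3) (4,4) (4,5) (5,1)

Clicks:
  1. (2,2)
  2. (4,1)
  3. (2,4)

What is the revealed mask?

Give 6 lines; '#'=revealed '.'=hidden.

Answer: ....##
.#####
.#####
.#####
.#....
......

Derivation:
Click 1 (2,2) count=0: revealed 17 new [(0,4) (0,5) (1,1) (1,2) (1,3) (1,4) (1,5) (2,1) (2,2) (2,3) (2,4) (2,5) (3,1) (3,2) (3,3) (3,4) (3,5)] -> total=17
Click 2 (4,1) count=3: revealed 1 new [(4,1)] -> total=18
Click 3 (2,4) count=0: revealed 0 new [(none)] -> total=18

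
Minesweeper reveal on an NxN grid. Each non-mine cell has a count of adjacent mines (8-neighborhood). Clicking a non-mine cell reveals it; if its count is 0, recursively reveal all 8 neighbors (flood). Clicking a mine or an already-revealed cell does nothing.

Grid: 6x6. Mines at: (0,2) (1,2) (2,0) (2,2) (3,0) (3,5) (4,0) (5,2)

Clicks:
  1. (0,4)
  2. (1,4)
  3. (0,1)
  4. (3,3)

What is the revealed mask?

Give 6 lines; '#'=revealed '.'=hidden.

Answer: .#.###
...###
...###
...#..
......
......

Derivation:
Click 1 (0,4) count=0: revealed 9 new [(0,3) (0,4) (0,5) (1,3) (1,4) (1,5) (2,3) (2,4) (2,5)] -> total=9
Click 2 (1,4) count=0: revealed 0 new [(none)] -> total=9
Click 3 (0,1) count=2: revealed 1 new [(0,1)] -> total=10
Click 4 (3,3) count=1: revealed 1 new [(3,3)] -> total=11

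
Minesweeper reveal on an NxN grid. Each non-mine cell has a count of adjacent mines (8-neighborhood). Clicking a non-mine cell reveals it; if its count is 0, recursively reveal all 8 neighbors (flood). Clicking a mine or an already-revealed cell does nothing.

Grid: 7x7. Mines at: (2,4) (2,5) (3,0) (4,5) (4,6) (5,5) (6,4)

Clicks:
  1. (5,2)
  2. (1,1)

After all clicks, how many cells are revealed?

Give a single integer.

Answer: 36

Derivation:
Click 1 (5,2) count=0: revealed 36 new [(0,0) (0,1) (0,2) (0,3) (0,4) (0,5) (0,6) (1,0) (1,1) (1,2) (1,3) (1,4) (1,5) (1,6) (2,0) (2,1) (2,2) (2,3) (3,1) (3,2) (3,3) (3,4) (4,0) (4,1) (4,2) (4,3) (4,4) (5,0) (5,1) (5,2) (5,3) (5,4) (6,0) (6,1) (6,2) (6,3)] -> total=36
Click 2 (1,1) count=0: revealed 0 new [(none)] -> total=36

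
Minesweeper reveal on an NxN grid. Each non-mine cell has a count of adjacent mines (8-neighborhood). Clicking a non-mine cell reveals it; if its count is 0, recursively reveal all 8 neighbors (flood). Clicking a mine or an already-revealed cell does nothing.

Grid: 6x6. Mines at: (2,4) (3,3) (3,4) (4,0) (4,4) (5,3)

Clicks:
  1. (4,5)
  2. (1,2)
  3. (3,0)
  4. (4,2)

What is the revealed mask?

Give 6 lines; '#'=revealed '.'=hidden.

Answer: ######
######
####..
###...
..#..#
......

Derivation:
Click 1 (4,5) count=2: revealed 1 new [(4,5)] -> total=1
Click 2 (1,2) count=0: revealed 19 new [(0,0) (0,1) (0,2) (0,3) (0,4) (0,5) (1,0) (1,1) (1,2) (1,3) (1,4) (1,5) (2,0) (2,1) (2,2) (2,3) (3,0) (3,1) (3,2)] -> total=20
Click 3 (3,0) count=1: revealed 0 new [(none)] -> total=20
Click 4 (4,2) count=2: revealed 1 new [(4,2)] -> total=21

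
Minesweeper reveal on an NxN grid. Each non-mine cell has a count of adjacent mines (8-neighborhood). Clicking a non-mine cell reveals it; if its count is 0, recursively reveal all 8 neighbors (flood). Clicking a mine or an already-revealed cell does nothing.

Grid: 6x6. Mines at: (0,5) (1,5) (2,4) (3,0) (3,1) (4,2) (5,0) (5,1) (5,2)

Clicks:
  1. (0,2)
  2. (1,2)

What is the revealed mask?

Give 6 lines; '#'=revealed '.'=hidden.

Answer: #####.
#####.
####..
......
......
......

Derivation:
Click 1 (0,2) count=0: revealed 14 new [(0,0) (0,1) (0,2) (0,3) (0,4) (1,0) (1,1) (1,2) (1,3) (1,4) (2,0) (2,1) (2,2) (2,3)] -> total=14
Click 2 (1,2) count=0: revealed 0 new [(none)] -> total=14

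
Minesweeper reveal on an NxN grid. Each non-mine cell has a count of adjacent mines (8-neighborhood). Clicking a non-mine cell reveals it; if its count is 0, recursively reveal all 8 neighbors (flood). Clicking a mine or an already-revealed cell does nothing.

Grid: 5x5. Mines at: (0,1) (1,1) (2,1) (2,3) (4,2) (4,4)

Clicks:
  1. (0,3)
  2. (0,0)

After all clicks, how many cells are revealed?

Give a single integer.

Click 1 (0,3) count=0: revealed 6 new [(0,2) (0,3) (0,4) (1,2) (1,3) (1,4)] -> total=6
Click 2 (0,0) count=2: revealed 1 new [(0,0)] -> total=7

Answer: 7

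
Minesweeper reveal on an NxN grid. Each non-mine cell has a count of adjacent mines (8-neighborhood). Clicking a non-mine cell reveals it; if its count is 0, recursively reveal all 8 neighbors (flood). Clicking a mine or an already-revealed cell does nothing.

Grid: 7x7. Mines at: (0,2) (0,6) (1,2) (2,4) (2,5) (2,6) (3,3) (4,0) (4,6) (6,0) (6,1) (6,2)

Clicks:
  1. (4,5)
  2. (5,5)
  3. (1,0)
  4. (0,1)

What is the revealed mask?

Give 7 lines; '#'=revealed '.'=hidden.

Click 1 (4,5) count=1: revealed 1 new [(4,5)] -> total=1
Click 2 (5,5) count=1: revealed 1 new [(5,5)] -> total=2
Click 3 (1,0) count=0: revealed 8 new [(0,0) (0,1) (1,0) (1,1) (2,0) (2,1) (3,0) (3,1)] -> total=10
Click 4 (0,1) count=2: revealed 0 new [(none)] -> total=10

Answer: ##.....
##.....
##.....
##.....
.....#.
.....#.
.......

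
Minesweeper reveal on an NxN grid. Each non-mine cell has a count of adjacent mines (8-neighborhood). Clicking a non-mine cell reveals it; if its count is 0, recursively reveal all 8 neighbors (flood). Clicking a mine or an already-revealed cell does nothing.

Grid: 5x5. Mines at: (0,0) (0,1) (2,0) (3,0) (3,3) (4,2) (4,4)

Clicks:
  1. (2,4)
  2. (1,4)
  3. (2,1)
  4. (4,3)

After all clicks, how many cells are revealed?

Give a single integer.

Click 1 (2,4) count=1: revealed 1 new [(2,4)] -> total=1
Click 2 (1,4) count=0: revealed 8 new [(0,2) (0,3) (0,4) (1,2) (1,3) (1,4) (2,2) (2,3)] -> total=9
Click 3 (2,1) count=2: revealed 1 new [(2,1)] -> total=10
Click 4 (4,3) count=3: revealed 1 new [(4,3)] -> total=11

Answer: 11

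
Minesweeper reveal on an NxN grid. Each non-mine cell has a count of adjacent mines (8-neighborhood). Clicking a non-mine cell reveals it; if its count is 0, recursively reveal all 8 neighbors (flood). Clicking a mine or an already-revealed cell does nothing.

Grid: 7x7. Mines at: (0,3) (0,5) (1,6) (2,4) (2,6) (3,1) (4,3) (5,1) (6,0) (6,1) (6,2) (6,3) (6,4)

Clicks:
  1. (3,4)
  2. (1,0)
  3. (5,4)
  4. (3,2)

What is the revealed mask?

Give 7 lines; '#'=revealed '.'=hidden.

Answer: ###....
###....
###....
..#.#..
.......
....#..
.......

Derivation:
Click 1 (3,4) count=2: revealed 1 new [(3,4)] -> total=1
Click 2 (1,0) count=0: revealed 9 new [(0,0) (0,1) (0,2) (1,0) (1,1) (1,2) (2,0) (2,1) (2,2)] -> total=10
Click 3 (5,4) count=3: revealed 1 new [(5,4)] -> total=11
Click 4 (3,2) count=2: revealed 1 new [(3,2)] -> total=12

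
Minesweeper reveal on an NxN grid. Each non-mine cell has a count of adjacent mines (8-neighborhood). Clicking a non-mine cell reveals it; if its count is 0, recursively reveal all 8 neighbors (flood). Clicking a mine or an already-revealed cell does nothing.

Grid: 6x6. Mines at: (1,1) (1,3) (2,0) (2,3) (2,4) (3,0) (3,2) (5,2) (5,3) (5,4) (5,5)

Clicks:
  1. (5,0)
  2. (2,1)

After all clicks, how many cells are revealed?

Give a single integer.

Click 1 (5,0) count=0: revealed 4 new [(4,0) (4,1) (5,0) (5,1)] -> total=4
Click 2 (2,1) count=4: revealed 1 new [(2,1)] -> total=5

Answer: 5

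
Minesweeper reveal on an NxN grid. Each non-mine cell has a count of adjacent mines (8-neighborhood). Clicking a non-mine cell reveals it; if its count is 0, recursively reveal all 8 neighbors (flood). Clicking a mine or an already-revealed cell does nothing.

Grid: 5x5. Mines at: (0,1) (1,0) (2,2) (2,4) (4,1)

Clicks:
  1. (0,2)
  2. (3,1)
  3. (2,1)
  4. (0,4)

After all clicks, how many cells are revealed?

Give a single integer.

Click 1 (0,2) count=1: revealed 1 new [(0,2)] -> total=1
Click 2 (3,1) count=2: revealed 1 new [(3,1)] -> total=2
Click 3 (2,1) count=2: revealed 1 new [(2,1)] -> total=3
Click 4 (0,4) count=0: revealed 5 new [(0,3) (0,4) (1,2) (1,3) (1,4)] -> total=8

Answer: 8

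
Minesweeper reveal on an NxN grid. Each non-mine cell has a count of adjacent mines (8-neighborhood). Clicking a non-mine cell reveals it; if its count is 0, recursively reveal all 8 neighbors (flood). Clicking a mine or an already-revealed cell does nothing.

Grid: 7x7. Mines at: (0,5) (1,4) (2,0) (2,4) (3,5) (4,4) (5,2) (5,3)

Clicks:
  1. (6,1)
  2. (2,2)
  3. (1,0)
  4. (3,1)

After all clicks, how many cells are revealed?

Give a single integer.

Answer: 18

Derivation:
Click 1 (6,1) count=1: revealed 1 new [(6,1)] -> total=1
Click 2 (2,2) count=0: revealed 17 new [(0,0) (0,1) (0,2) (0,3) (1,0) (1,1) (1,2) (1,3) (2,1) (2,2) (2,3) (3,1) (3,2) (3,3) (4,1) (4,2) (4,3)] -> total=18
Click 3 (1,0) count=1: revealed 0 new [(none)] -> total=18
Click 4 (3,1) count=1: revealed 0 new [(none)] -> total=18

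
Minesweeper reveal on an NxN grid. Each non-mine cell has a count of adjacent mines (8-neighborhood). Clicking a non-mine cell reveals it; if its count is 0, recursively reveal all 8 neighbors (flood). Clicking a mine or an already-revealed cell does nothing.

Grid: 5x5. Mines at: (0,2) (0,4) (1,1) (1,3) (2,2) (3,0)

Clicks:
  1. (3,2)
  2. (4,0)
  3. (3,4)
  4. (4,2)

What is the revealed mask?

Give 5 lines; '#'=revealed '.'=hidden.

Click 1 (3,2) count=1: revealed 1 new [(3,2)] -> total=1
Click 2 (4,0) count=1: revealed 1 new [(4,0)] -> total=2
Click 3 (3,4) count=0: revealed 9 new [(2,3) (2,4) (3,1) (3,3) (3,4) (4,1) (4,2) (4,3) (4,4)] -> total=11
Click 4 (4,2) count=0: revealed 0 new [(none)] -> total=11

Answer: .....
.....
...##
.####
#####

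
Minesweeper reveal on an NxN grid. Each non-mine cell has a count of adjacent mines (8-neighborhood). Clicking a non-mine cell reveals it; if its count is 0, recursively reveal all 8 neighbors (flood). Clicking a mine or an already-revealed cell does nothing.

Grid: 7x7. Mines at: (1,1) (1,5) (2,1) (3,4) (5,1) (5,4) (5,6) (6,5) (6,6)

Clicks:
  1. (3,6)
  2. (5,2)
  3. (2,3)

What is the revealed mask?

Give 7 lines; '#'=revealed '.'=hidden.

Answer: .......
.......
...#.##
.....##
.....##
..#....
.......

Derivation:
Click 1 (3,6) count=0: revealed 6 new [(2,5) (2,6) (3,5) (3,6) (4,5) (4,6)] -> total=6
Click 2 (5,2) count=1: revealed 1 new [(5,2)] -> total=7
Click 3 (2,3) count=1: revealed 1 new [(2,3)] -> total=8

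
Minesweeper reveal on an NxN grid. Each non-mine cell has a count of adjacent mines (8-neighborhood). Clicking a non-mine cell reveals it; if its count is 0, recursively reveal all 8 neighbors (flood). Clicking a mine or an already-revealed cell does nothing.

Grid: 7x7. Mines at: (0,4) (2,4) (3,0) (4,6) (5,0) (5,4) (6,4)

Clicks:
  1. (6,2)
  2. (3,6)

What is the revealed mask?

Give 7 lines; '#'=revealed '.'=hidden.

Answer: ####...
####...
####...
.###..#
.###...
.###...
.###...

Derivation:
Click 1 (6,2) count=0: revealed 24 new [(0,0) (0,1) (0,2) (0,3) (1,0) (1,1) (1,2) (1,3) (2,0) (2,1) (2,2) (2,3) (3,1) (3,2) (3,3) (4,1) (4,2) (4,3) (5,1) (5,2) (5,3) (6,1) (6,2) (6,3)] -> total=24
Click 2 (3,6) count=1: revealed 1 new [(3,6)] -> total=25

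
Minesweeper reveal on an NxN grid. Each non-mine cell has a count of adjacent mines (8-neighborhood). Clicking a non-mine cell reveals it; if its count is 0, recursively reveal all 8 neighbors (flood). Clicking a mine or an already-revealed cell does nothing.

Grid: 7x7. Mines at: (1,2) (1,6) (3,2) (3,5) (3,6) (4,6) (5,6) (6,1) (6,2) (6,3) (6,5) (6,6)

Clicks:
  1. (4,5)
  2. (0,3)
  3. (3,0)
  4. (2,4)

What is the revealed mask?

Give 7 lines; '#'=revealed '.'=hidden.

Answer: ##.#...
##.....
##..#..
##.....
##...#.
##.....
.......

Derivation:
Click 1 (4,5) count=4: revealed 1 new [(4,5)] -> total=1
Click 2 (0,3) count=1: revealed 1 new [(0,3)] -> total=2
Click 3 (3,0) count=0: revealed 12 new [(0,0) (0,1) (1,0) (1,1) (2,0) (2,1) (3,0) (3,1) (4,0) (4,1) (5,0) (5,1)] -> total=14
Click 4 (2,4) count=1: revealed 1 new [(2,4)] -> total=15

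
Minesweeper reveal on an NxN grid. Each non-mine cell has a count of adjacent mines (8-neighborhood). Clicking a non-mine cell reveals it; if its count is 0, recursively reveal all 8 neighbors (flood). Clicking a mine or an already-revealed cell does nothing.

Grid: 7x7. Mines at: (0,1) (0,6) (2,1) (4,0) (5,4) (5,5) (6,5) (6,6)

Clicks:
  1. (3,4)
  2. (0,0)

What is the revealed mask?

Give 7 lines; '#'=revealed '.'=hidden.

Answer: #.####.
..#####
..#####
.######
.######
####...
####...

Derivation:
Click 1 (3,4) count=0: revealed 34 new [(0,2) (0,3) (0,4) (0,5) (1,2) (1,3) (1,4) (1,5) (1,6) (2,2) (2,3) (2,4) (2,5) (2,6) (3,1) (3,2) (3,3) (3,4) (3,5) (3,6) (4,1) (4,2) (4,3) (4,4) (4,5) (4,6) (5,0) (5,1) (5,2) (5,3) (6,0) (6,1) (6,2) (6,3)] -> total=34
Click 2 (0,0) count=1: revealed 1 new [(0,0)] -> total=35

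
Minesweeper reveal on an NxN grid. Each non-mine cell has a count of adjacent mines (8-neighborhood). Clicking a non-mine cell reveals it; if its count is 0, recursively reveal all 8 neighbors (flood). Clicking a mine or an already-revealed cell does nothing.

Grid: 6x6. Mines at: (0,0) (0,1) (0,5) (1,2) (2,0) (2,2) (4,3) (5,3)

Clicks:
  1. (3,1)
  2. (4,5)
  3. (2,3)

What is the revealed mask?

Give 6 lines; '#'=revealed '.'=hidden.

Click 1 (3,1) count=2: revealed 1 new [(3,1)] -> total=1
Click 2 (4,5) count=0: revealed 13 new [(1,3) (1,4) (1,5) (2,3) (2,4) (2,5) (3,3) (3,4) (3,5) (4,4) (4,5) (5,4) (5,5)] -> total=14
Click 3 (2,3) count=2: revealed 0 new [(none)] -> total=14

Answer: ......
...###
...###
.#.###
....##
....##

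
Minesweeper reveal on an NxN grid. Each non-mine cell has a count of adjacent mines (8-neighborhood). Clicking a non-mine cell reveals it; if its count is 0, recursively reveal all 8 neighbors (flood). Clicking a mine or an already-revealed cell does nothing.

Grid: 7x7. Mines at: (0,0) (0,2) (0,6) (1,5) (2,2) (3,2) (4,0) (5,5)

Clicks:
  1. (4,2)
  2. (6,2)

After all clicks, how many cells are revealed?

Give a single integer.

Answer: 14

Derivation:
Click 1 (4,2) count=1: revealed 1 new [(4,2)] -> total=1
Click 2 (6,2) count=0: revealed 13 new [(4,1) (4,3) (4,4) (5,0) (5,1) (5,2) (5,3) (5,4) (6,0) (6,1) (6,2) (6,3) (6,4)] -> total=14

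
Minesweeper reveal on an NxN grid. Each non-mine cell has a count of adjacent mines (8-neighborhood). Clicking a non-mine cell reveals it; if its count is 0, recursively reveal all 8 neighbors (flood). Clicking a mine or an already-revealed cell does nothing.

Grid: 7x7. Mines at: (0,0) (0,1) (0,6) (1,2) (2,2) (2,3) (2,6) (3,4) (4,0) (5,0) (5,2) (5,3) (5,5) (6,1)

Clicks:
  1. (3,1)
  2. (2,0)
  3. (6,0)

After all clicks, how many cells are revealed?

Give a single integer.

Answer: 7

Derivation:
Click 1 (3,1) count=2: revealed 1 new [(3,1)] -> total=1
Click 2 (2,0) count=0: revealed 5 new [(1,0) (1,1) (2,0) (2,1) (3,0)] -> total=6
Click 3 (6,0) count=2: revealed 1 new [(6,0)] -> total=7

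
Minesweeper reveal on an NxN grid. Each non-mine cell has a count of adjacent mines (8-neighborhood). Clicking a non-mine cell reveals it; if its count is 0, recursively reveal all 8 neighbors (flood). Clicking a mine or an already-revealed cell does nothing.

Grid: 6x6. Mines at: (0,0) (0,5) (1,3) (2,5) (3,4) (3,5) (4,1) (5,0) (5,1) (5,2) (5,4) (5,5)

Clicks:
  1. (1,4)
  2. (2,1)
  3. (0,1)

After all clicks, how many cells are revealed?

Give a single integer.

Answer: 11

Derivation:
Click 1 (1,4) count=3: revealed 1 new [(1,4)] -> total=1
Click 2 (2,1) count=0: revealed 9 new [(1,0) (1,1) (1,2) (2,0) (2,1) (2,2) (3,0) (3,1) (3,2)] -> total=10
Click 3 (0,1) count=1: revealed 1 new [(0,1)] -> total=11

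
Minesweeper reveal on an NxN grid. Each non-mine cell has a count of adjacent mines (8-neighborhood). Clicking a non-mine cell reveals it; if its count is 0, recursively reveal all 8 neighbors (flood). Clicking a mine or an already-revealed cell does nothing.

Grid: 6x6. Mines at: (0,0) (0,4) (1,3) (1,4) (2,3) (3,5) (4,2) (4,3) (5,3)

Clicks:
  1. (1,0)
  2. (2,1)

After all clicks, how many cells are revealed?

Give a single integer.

Answer: 13

Derivation:
Click 1 (1,0) count=1: revealed 1 new [(1,0)] -> total=1
Click 2 (2,1) count=0: revealed 12 new [(1,1) (1,2) (2,0) (2,1) (2,2) (3,0) (3,1) (3,2) (4,0) (4,1) (5,0) (5,1)] -> total=13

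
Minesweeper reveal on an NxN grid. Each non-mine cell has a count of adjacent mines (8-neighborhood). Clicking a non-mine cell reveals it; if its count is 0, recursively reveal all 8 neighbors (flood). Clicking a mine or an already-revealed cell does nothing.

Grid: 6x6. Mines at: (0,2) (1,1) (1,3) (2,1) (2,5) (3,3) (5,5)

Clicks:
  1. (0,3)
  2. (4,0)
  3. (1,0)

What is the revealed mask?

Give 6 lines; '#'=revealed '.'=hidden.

Click 1 (0,3) count=2: revealed 1 new [(0,3)] -> total=1
Click 2 (4,0) count=0: revealed 13 new [(3,0) (3,1) (3,2) (4,0) (4,1) (4,2) (4,3) (4,4) (5,0) (5,1) (5,2) (5,3) (5,4)] -> total=14
Click 3 (1,0) count=2: revealed 1 new [(1,0)] -> total=15

Answer: ...#..
#.....
......
###...
#####.
#####.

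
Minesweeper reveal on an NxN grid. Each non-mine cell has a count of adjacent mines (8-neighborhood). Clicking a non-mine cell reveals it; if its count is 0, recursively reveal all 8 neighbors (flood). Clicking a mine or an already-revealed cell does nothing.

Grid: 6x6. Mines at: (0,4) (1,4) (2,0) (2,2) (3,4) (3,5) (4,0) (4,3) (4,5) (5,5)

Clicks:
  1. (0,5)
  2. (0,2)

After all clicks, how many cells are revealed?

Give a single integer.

Answer: 9

Derivation:
Click 1 (0,5) count=2: revealed 1 new [(0,5)] -> total=1
Click 2 (0,2) count=0: revealed 8 new [(0,0) (0,1) (0,2) (0,3) (1,0) (1,1) (1,2) (1,3)] -> total=9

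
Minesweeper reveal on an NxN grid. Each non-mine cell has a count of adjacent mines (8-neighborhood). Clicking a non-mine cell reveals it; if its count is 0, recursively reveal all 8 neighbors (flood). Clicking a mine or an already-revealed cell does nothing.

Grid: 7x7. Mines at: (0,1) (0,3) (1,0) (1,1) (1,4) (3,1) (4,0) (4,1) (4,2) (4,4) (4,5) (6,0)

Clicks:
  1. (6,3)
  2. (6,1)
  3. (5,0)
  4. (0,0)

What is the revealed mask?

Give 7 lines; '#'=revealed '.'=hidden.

Click 1 (6,3) count=0: revealed 12 new [(5,1) (5,2) (5,3) (5,4) (5,5) (5,6) (6,1) (6,2) (6,3) (6,4) (6,5) (6,6)] -> total=12
Click 2 (6,1) count=1: revealed 0 new [(none)] -> total=12
Click 3 (5,0) count=3: revealed 1 new [(5,0)] -> total=13
Click 4 (0,0) count=3: revealed 1 new [(0,0)] -> total=14

Answer: #......
.......
.......
.......
.......
#######
.######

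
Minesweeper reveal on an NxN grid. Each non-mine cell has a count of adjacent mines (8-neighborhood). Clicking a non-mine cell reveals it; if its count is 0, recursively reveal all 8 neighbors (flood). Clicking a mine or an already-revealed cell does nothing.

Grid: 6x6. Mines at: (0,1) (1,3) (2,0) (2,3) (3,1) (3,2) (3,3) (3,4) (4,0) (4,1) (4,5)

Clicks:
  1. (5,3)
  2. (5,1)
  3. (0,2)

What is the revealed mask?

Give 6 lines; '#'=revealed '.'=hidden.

Answer: ..#...
......
......
......
..###.
.####.

Derivation:
Click 1 (5,3) count=0: revealed 6 new [(4,2) (4,3) (4,4) (5,2) (5,3) (5,4)] -> total=6
Click 2 (5,1) count=2: revealed 1 new [(5,1)] -> total=7
Click 3 (0,2) count=2: revealed 1 new [(0,2)] -> total=8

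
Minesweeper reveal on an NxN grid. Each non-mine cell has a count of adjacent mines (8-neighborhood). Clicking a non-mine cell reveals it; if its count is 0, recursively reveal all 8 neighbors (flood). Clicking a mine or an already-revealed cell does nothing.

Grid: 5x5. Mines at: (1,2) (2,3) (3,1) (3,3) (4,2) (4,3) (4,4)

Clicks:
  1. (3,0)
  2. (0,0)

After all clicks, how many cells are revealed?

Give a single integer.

Click 1 (3,0) count=1: revealed 1 new [(3,0)] -> total=1
Click 2 (0,0) count=0: revealed 6 new [(0,0) (0,1) (1,0) (1,1) (2,0) (2,1)] -> total=7

Answer: 7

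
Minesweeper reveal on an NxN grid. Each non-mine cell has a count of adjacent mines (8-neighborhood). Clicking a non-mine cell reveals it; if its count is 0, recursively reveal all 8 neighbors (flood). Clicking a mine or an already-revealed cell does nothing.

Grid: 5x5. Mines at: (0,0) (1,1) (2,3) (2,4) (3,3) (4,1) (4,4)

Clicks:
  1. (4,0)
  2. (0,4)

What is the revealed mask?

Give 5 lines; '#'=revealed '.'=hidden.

Answer: ..###
..###
.....
.....
#....

Derivation:
Click 1 (4,0) count=1: revealed 1 new [(4,0)] -> total=1
Click 2 (0,4) count=0: revealed 6 new [(0,2) (0,3) (0,4) (1,2) (1,3) (1,4)] -> total=7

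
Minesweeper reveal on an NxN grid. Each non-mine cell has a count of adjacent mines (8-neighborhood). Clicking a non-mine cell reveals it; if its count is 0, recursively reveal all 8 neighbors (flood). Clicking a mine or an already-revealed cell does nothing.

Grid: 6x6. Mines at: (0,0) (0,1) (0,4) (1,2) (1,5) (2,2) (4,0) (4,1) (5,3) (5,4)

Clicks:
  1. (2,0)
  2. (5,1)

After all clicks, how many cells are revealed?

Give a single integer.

Answer: 7

Derivation:
Click 1 (2,0) count=0: revealed 6 new [(1,0) (1,1) (2,0) (2,1) (3,0) (3,1)] -> total=6
Click 2 (5,1) count=2: revealed 1 new [(5,1)] -> total=7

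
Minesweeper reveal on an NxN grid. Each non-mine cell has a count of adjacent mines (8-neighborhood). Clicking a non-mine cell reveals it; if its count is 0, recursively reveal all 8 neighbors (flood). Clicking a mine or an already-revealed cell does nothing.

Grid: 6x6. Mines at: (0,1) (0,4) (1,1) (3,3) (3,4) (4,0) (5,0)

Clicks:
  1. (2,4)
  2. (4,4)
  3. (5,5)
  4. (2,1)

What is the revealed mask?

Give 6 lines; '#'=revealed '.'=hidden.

Answer: ......
......
.#..#.
......
.#####
.#####

Derivation:
Click 1 (2,4) count=2: revealed 1 new [(2,4)] -> total=1
Click 2 (4,4) count=2: revealed 1 new [(4,4)] -> total=2
Click 3 (5,5) count=0: revealed 9 new [(4,1) (4,2) (4,3) (4,5) (5,1) (5,2) (5,3) (5,4) (5,5)] -> total=11
Click 4 (2,1) count=1: revealed 1 new [(2,1)] -> total=12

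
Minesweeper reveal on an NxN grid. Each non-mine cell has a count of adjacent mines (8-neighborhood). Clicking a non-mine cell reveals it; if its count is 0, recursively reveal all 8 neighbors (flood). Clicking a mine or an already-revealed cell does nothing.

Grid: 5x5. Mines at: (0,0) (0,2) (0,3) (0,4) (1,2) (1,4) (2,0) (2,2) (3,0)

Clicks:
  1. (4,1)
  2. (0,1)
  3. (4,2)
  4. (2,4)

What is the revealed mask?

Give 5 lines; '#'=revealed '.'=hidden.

Answer: .#...
.....
...##
.####
.####

Derivation:
Click 1 (4,1) count=1: revealed 1 new [(4,1)] -> total=1
Click 2 (0,1) count=3: revealed 1 new [(0,1)] -> total=2
Click 3 (4,2) count=0: revealed 9 new [(2,3) (2,4) (3,1) (3,2) (3,3) (3,4) (4,2) (4,3) (4,4)] -> total=11
Click 4 (2,4) count=1: revealed 0 new [(none)] -> total=11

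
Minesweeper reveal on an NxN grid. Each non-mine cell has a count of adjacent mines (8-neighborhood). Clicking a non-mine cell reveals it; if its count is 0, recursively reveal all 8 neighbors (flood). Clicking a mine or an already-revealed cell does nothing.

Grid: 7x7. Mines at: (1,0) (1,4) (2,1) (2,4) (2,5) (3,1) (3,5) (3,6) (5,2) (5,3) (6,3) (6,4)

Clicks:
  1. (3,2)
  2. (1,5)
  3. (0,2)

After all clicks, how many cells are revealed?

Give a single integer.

Click 1 (3,2) count=2: revealed 1 new [(3,2)] -> total=1
Click 2 (1,5) count=3: revealed 1 new [(1,5)] -> total=2
Click 3 (0,2) count=0: revealed 6 new [(0,1) (0,2) (0,3) (1,1) (1,2) (1,3)] -> total=8

Answer: 8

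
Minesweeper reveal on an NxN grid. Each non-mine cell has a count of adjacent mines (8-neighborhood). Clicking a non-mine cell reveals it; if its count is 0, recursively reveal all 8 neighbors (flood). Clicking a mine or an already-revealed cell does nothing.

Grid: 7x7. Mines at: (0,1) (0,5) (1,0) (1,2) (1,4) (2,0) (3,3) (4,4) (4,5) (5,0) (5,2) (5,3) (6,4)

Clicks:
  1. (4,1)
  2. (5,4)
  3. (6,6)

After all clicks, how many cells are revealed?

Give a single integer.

Click 1 (4,1) count=2: revealed 1 new [(4,1)] -> total=1
Click 2 (5,4) count=4: revealed 1 new [(5,4)] -> total=2
Click 3 (6,6) count=0: revealed 4 new [(5,5) (5,6) (6,5) (6,6)] -> total=6

Answer: 6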